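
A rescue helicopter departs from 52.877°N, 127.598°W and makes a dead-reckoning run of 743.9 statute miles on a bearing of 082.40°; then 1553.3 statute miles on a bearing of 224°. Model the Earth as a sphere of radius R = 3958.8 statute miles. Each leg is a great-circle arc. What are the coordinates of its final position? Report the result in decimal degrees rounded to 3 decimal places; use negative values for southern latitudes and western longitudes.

Apply the spherical direct solution leg by leg, carrying full precision between legs.
Leg 1: from (52.877°, -127.598°), δ = 743.9/3958.8 = 0.187910 rad, θ = 82.4° → φ = 52.960°, λ = -109.696°.
Leg 2: from (52.960°, -109.696°), δ = 1553.3/3958.8 = 0.392366 rad, θ = 224° → φ = 34.881°, λ = -128.588°.

latitude 34.881°, longitude -128.588°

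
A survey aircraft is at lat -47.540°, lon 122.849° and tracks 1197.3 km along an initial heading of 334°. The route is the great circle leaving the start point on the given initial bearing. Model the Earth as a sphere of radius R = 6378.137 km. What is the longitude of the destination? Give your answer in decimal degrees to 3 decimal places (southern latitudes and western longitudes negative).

longitude 116.914°

δ = 1197.3/6378.137 = 0.187719 rad (10.7555°).
With φ₁ = -47.540° = -0.829730 rad and θ = 334° = 5.829400 rad:
sin φ₂ = sin φ₁ cos δ + cos φ₁ sin δ cos θ = (-0.737749)(0.982432) + (0.675075)(0.186619)(0.898794) = -0.611557
φ₂ = asin(-0.611557) = -0.658027 rad = -37.702°.
Then Δλ = atan2(-0.055227, 0.531257) = -0.103583 rad, from sin θ sin δ cos φ₁ over cos δ − sin φ₁ sin φ₂.
λ₂ = 122.849° + -5.935° = 116.914°.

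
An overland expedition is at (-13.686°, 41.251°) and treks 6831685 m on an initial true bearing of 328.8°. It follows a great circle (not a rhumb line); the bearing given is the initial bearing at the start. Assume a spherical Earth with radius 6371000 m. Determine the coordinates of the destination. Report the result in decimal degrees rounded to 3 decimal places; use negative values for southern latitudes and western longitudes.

δ = 6831685/6371000 = 1.072310 rad (61.4388°).
Start latitude φ₁ = -0.238866 rad; initial bearing θ = 5.738643 rad.
sin φ₂ = sin φ₁ cos δ + cos φ₁ sin δ cos θ = (-0.236601)(0.478097) + (0.971607)(0.878307)(0.855364) = 0.616824
φ₂ = asin(0.616824) = 0.664701 rad = 38.085°.
For the longitude increment, Δλ = atan2( sin θ sin δ cos φ₁, cos δ − sin φ₁ sin φ₂ ) = atan2(-0.442068, 0.624038) = -35.314°.
λ₂ = λ₁ + Δλ = 5.937°.

latitude 38.085°, longitude 5.937°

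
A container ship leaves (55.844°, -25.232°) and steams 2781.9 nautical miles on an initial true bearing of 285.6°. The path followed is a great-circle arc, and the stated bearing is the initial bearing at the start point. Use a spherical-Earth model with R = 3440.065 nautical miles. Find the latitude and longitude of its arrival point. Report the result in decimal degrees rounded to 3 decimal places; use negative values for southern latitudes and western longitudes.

latitude 42.889°, longitude -97.210°

Angular distance δ = d/R = 2781.9 / 3440.065 = 0.808677 rad.
Converting: φ₁ = 0.974662 rad, θ = 4.984660 rad.
Destination latitude: φ₂ = arcsin( sin φ₁ cos δ + cos φ₁ sin δ cos θ ) = arcsin(0.680579) = 42.889°.
Δλ = atan2( sin θ sin δ cos φ₁ , cos δ − sin φ₁ sin φ₂ ) = atan2(-0.391176, 0.127269) = -1.256248 rad = -71.978°.
Hence λ₂ = -25.232° + -71.978° = -97.210°.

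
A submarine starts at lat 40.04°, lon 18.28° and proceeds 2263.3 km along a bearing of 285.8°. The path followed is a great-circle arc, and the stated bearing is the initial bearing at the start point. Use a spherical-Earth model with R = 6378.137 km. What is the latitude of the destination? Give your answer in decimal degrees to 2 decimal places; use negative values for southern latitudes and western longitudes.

latitude 42.51°

δ = 2263.3/6378.137 = 0.354853 rad (20.3316°).
Converting: φ₁ = 0.698830 rad, θ = 4.988151 rad.
sin φ₂ = sin φ₁ cos δ + cos φ₁ sin δ cos θ = (0.643322)(0.937698) + (0.765596)(0.347452)(0.272280) = 0.675670
φ₂ = asin(0.675670) = 0.741874 rad = 42.51°.
Then Δλ = atan2(-0.255958, 0.503024) = -0.470693 rad, from sin θ sin δ cos φ₁ over cos δ − sin φ₁ sin φ₂.
λ₂ = λ₁ + Δλ = -8.69°.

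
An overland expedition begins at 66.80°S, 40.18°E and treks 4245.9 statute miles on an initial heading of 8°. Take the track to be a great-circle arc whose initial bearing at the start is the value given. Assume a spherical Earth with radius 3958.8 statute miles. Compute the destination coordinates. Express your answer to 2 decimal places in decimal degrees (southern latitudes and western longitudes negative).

Central angle δ = d/R = 1.072522 rad.
Start latitude φ₁ = -1.165880 rad; initial bearing θ = 0.139626 rad.
Applying the spherical law of cosines for sides, sin φ₂ = sin φ₁ cos δ + cos φ₁ sin δ cos θ = -0.096590, so φ₂ = -5.54°.
Then Δλ = atan2(0.048160, 0.389131) = 0.123136 rad, from sin θ sin δ cos φ₁ over cos δ − sin φ₁ sin φ₂.
λ₂ = λ₁ + Δλ = 47.24°.

latitude -5.54°, longitude 47.24°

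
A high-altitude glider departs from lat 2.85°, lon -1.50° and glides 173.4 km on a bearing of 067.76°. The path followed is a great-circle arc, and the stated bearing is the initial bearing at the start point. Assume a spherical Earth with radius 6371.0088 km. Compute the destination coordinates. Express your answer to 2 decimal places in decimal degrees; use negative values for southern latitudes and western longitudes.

Angular distance δ = d/R = 173.4 / 6371.0088 = 0.027217 rad.
Converting: φ₁ = 0.049742 rad, θ = 1.182635 rad.
sin φ₂ = sin φ₁ cos δ + cos φ₁ sin δ cos θ = (0.049721)(0.999630) + (0.998763)(0.027214)(0.378487) = 0.059990
φ₂ = asin(0.059990) = 0.060026 rad = 3.44°.
Then Δλ = atan2(0.025158, 0.996647) = 0.025237 rad, from sin θ sin δ cos φ₁ over cos δ − sin φ₁ sin φ₂.
λ₂ = -1.50° + 1.45° = -0.05°.

latitude 3.44°, longitude -0.05°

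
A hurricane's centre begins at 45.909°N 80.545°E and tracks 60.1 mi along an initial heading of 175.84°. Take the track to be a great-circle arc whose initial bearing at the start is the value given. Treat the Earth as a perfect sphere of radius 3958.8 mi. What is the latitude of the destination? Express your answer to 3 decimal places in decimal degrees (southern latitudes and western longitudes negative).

Central angle δ = d/R = 0.015181 rad.
Start latitude φ₁ = 0.801263 rad; initial bearing θ = 3.068987 rad.
sin φ₂ = sin φ₁ cos δ + cos φ₁ sin δ cos θ = (0.718236)(0.999885) + (0.695800)(0.015181)(-0.997365) = 0.707618
φ₂ = asin(0.707618) = 0.786121 rad = 45.041°.
For the longitude increment, Δλ = atan2( sin θ sin δ cos φ₁, cos δ − sin φ₁ sin φ₂ ) = atan2(0.000766, 0.491648) = 0.089°.
λ₂ = 80.545° + 0.089° = 80.634°.

latitude 45.041°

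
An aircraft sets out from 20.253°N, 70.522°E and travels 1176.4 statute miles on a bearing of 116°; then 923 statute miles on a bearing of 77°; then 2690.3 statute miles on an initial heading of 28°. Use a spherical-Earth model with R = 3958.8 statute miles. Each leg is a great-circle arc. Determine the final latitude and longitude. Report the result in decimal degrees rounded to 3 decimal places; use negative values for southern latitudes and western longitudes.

Apply the spherical direct solution leg by leg, carrying full precision between legs.
Leg 1: from (20.253°, 70.522°), δ = 1176.4/3958.8 = 0.297161 rad, θ = 116° → φ = 12.156°, λ = 86.139°.
Leg 2: from (12.156°, 86.139°), δ = 923/3958.8 = 0.233151 rad, θ = 77° → φ = 14.814°, λ = 99.605°.
Leg 3: from (14.814°, 99.605°), δ = 2690.3/3958.8 = 0.679575 rad, θ = 28° → φ = 47.336°, λ = 125.413°.

latitude 47.336°, longitude 125.413°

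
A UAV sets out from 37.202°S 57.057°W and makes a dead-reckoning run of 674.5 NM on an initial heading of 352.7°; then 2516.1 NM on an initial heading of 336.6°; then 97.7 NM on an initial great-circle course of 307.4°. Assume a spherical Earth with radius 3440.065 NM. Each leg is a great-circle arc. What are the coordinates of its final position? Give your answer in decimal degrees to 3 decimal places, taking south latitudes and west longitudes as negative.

latitude 13.924°, longitude -75.761°

Apply the spherical direct solution leg by leg, carrying full precision between legs.
Leg 1: from (-37.202°, -57.057°), δ = 674.5/3440.065 = 0.196072 rad, θ = 352.7° → φ = -26.048°, λ = -58.636°.
Leg 2: from (-26.048°, -58.636°), δ = 2516.1/3440.065 = 0.731411 rad, θ = 336.6° → φ = 12.939°, λ = -74.430°.
Leg 3: from (12.939°, -74.430°), δ = 97.7/3440.065 = 0.028401 rad, θ = 307.4° → φ = 13.924°, λ = -75.761°.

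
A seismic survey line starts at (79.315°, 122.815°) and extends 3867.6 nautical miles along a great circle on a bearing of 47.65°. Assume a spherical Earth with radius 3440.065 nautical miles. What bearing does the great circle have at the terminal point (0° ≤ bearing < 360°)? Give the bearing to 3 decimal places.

δ = 3867.6/3440.065 = 1.124281 rad (64.4166°).
With φ₁ = 79.315° = 1.384308 rad and θ = 47.65° = 0.831649 rad:
Destination latitude: φ₂ = arcsin( sin φ₁ cos δ + cos φ₁ sin δ cos θ ) = arcsin(0.536994) = 32.479°.
For the longitude increment, Δλ = atan2( sin θ sin δ cos φ₁, cos δ − sin φ₁ sin φ₂ ) = atan2(0.123591, -0.095859) = 127.798°.
λ₂ = 122.815° + 127.798° = 250.613°, normalized to (−180°, 180°] → -109.387°.
The forward bearing on arrival equals the back-azimuth from the destination plus 180°.
Back-azimuth from P₂ (32.479°, -109.387°) to P₁ (79.315°, 122.815°), with Δλ' = λ₁ − λ₂ = 232.202°: atan2( sin Δλ' cos φ₁ , cos φ₂ sin φ₁ − sin φ₂ cos φ₁ cos Δλ' ) = 350.652°.
Final bearing = (350.652° + 180°) mod 360° = 170.652°.

final bearing 170.652°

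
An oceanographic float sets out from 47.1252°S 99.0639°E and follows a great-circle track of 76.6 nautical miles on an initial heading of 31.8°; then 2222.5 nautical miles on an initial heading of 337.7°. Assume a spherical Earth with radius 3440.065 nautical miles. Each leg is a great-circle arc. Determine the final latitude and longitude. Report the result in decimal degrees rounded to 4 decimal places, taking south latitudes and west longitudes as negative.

Apply the spherical direct solution leg by leg, carrying full precision between legs.
Leg 1: from (-47.1252°, 99.0639°), δ = 76.6/3440.065 = 0.022267 rad, θ = 31.8° → φ = -46.0368°, λ = 100.0323°.
Leg 2: from (-46.0368°, 100.0323°), δ = 2222.5/3440.065 = 0.646063 rad, θ = 337.7° → φ = -10.8383°, λ = 86.5821°.

latitude -10.8383°, longitude 86.5821°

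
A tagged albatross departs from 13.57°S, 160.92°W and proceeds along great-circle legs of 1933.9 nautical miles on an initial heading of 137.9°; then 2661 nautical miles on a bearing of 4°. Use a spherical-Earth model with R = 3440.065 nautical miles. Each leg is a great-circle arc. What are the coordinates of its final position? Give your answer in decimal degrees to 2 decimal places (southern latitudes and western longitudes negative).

latitude 8.58°, longitude -132.00°

Apply the spherical direct solution leg by leg, carrying full precision between legs.
Leg 1: from (-13.57°, -160.92°), δ = 1933.9/3440.065 = 0.562170 rad, θ = 137.9° → φ = -35.66°, λ = -134.83°.
Leg 2: from (-35.66°, -134.83°), δ = 2661/3440.065 = 0.773532 rad, θ = 4° → φ = 8.58°, λ = -132.00°.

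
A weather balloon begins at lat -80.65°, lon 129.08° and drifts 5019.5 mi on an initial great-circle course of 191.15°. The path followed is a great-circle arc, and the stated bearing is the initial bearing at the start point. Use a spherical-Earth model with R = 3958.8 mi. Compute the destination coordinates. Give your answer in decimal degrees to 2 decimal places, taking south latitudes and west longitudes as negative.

latitude -26.52°, longitude -39.02°

δ = 5019.5/3958.8 = 1.267935 rad (72.6473°).
Converting: φ₁ = -1.407608 rad, θ = 3.336197 rad.
Applying the spherical law of cosines for sides, sin φ₂ = sin φ₁ cos δ + cos φ₁ sin δ cos θ = -0.446434, so φ₂ = -26.52°.
Then Δλ = atan2(-0.029987, -0.142250) = -2.933828 rad, from sin θ sin δ cos φ₁ over cos δ − sin φ₁ sin φ₂.
Hence λ₂ = 129.08° + -168.10° = -39.02°.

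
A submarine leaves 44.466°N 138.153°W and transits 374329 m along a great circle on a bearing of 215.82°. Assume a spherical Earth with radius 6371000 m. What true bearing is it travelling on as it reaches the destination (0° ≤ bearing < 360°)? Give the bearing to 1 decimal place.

final bearing 214.0°

Angular distance δ = d/R = 374329 / 6371000 = 0.058755 rad.
Start latitude φ₁ = 0.776078 rad; initial bearing θ = 3.766770 rad.
sin φ₂ = sin φ₁ cos δ + cos φ₁ sin δ cos θ = (0.700486)(0.998274) + (0.713666)(0.058721)(-0.810860) = 0.665296
φ₂ = asin(0.665296) = 0.727890 rad = 41.705°.
For the longitude increment, Δλ = atan2( sin θ sin δ cos φ₁, cos δ − sin φ₁ sin φ₂ ) = atan2(-0.024526, 0.532244) = -2.638°.
Hence λ₂ = -138.153° + -2.638° = -140.791°.
The forward bearing on arrival equals the back-azimuth from the destination plus 180°.
Back-azimuth from P₂ (41.7°, -140.8°) to P₁ (44.5°, -138.2°), with Δλ' = λ₁ − λ₂ = 2.6°: atan2( sin Δλ' cos φ₁ , cos φ₂ sin φ₁ − sin φ₂ cos φ₁ cos Δλ' ) = 34.0°.
Final bearing = (34.0° + 180°) mod 360° = 214.0°.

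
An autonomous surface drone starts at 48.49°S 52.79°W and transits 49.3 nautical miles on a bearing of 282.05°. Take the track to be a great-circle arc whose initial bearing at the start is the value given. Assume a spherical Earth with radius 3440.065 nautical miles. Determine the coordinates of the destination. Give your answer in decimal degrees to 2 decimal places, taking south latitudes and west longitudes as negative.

latitude -48.31°, longitude -54.00°

δ = 49.3/3440.065 = 0.014331 rad (0.8211°).
Converting: φ₁ = -0.846310 rad, θ = 4.922701 rad.
Destination latitude: φ₂ = arcsin( sin φ₁ cos δ + cos φ₁ sin δ cos θ ) = arcsin(-0.746780) = -48.31°.
Δλ = atan2( sin θ sin δ cos φ₁ , cos δ − sin φ₁ sin φ₂ ) = atan2(-0.009288, 0.440678) = -0.021074 rad = -1.21°.
Hence λ₂ = -52.79° + -1.21° = -54.00°.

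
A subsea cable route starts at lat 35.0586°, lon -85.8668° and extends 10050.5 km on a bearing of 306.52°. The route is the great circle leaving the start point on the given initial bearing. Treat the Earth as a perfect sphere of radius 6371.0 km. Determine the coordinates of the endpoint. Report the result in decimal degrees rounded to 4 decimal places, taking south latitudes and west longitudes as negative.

Angular distance δ = d/R = 10050.5 / 6371 = 1.577539 rad.
Start latitude φ₁ = 0.611888 rad; initial bearing θ = 5.349783 rad.
Applying the spherical law of cosines for sides, sin φ₂ = sin φ₁ cos δ + cos φ₁ sin δ cos θ = 0.483247, so φ₂ = 28.8977°.
Δλ = atan2( sin θ sin δ cos φ₁ , cos δ − sin φ₁ sin φ₂ ) = atan2(-0.657824, -0.284326) = -1.978768 rad = -113.3751°.
λ₂ = -85.8668° + -113.3751° = -199.2419°, normalized to (−180°, 180°] → 160.7581°.

latitude 28.8977°, longitude 160.7581°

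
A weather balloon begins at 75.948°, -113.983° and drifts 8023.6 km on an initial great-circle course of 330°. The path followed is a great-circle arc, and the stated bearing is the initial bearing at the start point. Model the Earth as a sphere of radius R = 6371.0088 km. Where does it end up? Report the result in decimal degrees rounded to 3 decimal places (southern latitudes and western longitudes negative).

Angular distance δ = d/R = 8023.6 / 6371.0088 = 1.259392 rad.
Start latitude φ₁ = 1.325543 rad; initial bearing θ = 5.759587 rad.
Applying the spherical law of cosines for sides, sin φ₂ = sin φ₁ cos δ + cos φ₁ sin δ cos θ = 0.497387, so φ₂ = 29.827°.
Then Δλ = atan2(-0.115562, -0.176107) = -2.560868 rad, from sin θ sin δ cos φ₁ over cos δ − sin φ₁ sin φ₂.
λ₂ = -113.983° + -146.727° = -260.710°, normalized to (−180°, 180°] → 99.290°.

latitude 29.827°, longitude 99.290°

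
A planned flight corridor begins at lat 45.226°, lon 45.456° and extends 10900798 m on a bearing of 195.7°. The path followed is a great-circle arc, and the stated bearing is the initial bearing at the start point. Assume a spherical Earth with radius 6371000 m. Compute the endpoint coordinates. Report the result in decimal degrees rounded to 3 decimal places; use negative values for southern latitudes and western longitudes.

latitude -50.407°, longitude 20.595°

Angular distance δ = d/R = 10900798 / 6371000 = 1.711003 rad.
Start latitude φ₁ = 0.789343 rad; initial bearing θ = 3.415609 rad.
sin φ₂ = sin φ₁ cos δ + cos φ₁ sin δ cos θ = (0.709890)(-0.139747) + (0.704312)(0.990187)(-0.962692) = -0.770587
φ₂ = asin(-0.770587) = -0.879762 rad = -50.407°.
Then Δλ = atan2(-0.188717, 0.407285) = -0.433903 rad, from sin θ sin δ cos φ₁ over cos δ − sin φ₁ sin φ₂.
Hence λ₂ = 45.456° + -24.861° = 20.595°.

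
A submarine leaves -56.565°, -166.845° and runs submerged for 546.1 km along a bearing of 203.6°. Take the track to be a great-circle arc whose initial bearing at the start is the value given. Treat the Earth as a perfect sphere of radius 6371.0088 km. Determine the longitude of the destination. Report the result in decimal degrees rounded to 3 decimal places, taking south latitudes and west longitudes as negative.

δ = 546.1/6371.0088 = 0.085716 rad (4.9112°).
Converting: φ₁ = -0.987245 rad, θ = 3.553490 rad.
Applying the spherical law of cosines for sides, sin φ₂ = sin φ₁ cos δ + cos φ₁ sin δ cos θ = -0.874673, so φ₂ = -61.006°.
For the longitude increment, Δλ = atan2( sin θ sin δ cos φ₁, cos δ − sin φ₁ sin φ₂ ) = atan2(-0.018885, 0.266404) = -4.055°.
Hence λ₂ = -166.845° + -4.055° = -170.900°.

longitude -170.900°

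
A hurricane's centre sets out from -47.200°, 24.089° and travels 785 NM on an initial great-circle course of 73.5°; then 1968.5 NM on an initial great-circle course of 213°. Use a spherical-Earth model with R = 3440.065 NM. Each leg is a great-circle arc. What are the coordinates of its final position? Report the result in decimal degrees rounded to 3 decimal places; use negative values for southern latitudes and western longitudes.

latitude -64.271°, longitude -1.695°

Apply the spherical direct solution leg by leg, carrying full precision between legs.
Leg 1: from (-47.200°, 24.089°), δ = 785/3440.065 = 0.228193 rad, θ = 73.5° → φ = -42.149°, λ = 41.100°.
Leg 2: from (-42.149°, 41.100°), δ = 1968.5/3440.065 = 0.572228 rad, θ = 213° → φ = -64.271°, λ = -1.695°.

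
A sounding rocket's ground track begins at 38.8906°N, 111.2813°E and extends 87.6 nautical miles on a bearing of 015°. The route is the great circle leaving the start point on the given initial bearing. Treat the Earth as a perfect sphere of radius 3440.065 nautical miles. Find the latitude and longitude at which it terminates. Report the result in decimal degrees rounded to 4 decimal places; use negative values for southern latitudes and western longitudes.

latitude 40.2989°, longitude 111.7764°

Angular distance δ = d/R = 87.6 / 3440.065 = 0.025465 rad.
With φ₁ = 38.8906° = 0.678769 rad and θ = 15° = 0.261799 rad:
Applying the spherical law of cosines for sides, sin φ₂ = sin φ₁ cos δ + cos φ₁ sin δ cos θ = 0.646775, so φ₂ = 40.2989°.
For the longitude increment, Δλ = atan2( sin θ sin δ cos φ₁, cos δ − sin φ₁ sin φ₂ ) = atan2(0.005129, 0.593608) = 0.4951°.
λ₂ = λ₁ + Δλ = 111.7764°.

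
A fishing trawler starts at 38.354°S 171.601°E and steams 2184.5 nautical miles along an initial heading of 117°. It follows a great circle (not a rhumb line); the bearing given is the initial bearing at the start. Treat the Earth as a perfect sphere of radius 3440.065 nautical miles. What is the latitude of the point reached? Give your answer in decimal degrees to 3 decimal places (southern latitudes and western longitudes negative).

Central angle δ = d/R = 0.635017 rad.
Converting: φ₁ = -0.669404 rad, θ = 2.042035 rad.
Destination latitude: φ₂ = arcsin( sin φ₁ cos δ + cos φ₁ sin δ cos θ ) = arcsin(-0.710741) = -45.295°.
Δλ = atan2( sin θ sin δ cos φ₁ , cos δ − sin φ₁ sin φ₂ ) = atan2(0.414475, 0.364034) = 0.850099 rad = 48.707°.
λ₂ = 171.601° + 48.707° = 220.308°, normalized to (−180°, 180°] → -139.692°.

latitude -45.295°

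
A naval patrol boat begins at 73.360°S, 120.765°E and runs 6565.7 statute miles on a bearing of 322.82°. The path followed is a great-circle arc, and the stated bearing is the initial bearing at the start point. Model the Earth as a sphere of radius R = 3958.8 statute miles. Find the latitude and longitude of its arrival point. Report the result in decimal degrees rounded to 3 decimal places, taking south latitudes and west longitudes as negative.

The arc subtends δ = 6565.7/3958.8 = 1.658508 rad at the centre.
Start latitude φ₁ = -1.280374 rad; initial bearing θ = 5.634272 rad.
sin φ₂ = sin φ₁ cos δ + cos φ₁ sin δ cos θ = (-0.958123)(-0.087599) + (0.286357)(0.996156)(0.796741) = 0.311206
φ₂ = asin(0.311206) = 0.316462 rad = 18.132°.
Δλ = atan2( sin θ sin δ cos φ₁ , cos δ − sin φ₁ sin φ₂ ) = atan2(-0.172387, 0.210575) = -0.686008 rad = -39.305°.
λ₂ = λ₁ + Δλ = 81.460°.

latitude 18.132°, longitude 81.460°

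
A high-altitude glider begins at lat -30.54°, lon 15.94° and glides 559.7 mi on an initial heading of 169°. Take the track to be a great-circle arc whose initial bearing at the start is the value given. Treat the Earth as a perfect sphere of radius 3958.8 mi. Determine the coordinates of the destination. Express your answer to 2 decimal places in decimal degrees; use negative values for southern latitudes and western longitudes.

The arc subtends δ = 559.7/3958.8 = 0.141381 rad at the centre.
Start latitude φ₁ = -0.533024 rad; initial bearing θ = 2.949606 rad.
Destination latitude: φ₂ = arcsin( sin φ₁ cos δ + cos φ₁ sin δ cos θ ) = arcsin(-0.622203) = -38.48°.
Δλ = atan2( sin θ sin δ cos φ₁ , cos δ − sin φ₁ sin φ₂ ) = atan2(0.023157, 0.673856) = 0.034352 rad = 1.97°.
λ₂ = 15.94° + 1.97° = 17.91°.

latitude -38.48°, longitude 17.91°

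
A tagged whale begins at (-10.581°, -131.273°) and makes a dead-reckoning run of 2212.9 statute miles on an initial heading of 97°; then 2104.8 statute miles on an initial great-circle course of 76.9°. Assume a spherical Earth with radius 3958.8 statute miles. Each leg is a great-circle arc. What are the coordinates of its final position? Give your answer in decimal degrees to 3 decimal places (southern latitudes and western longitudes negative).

latitude -4.407°, longitude -68.938°

Apply the spherical direct solution leg by leg, carrying full precision between legs.
Leg 1: from (-10.581°, -131.273°), δ = 2212.9/3958.8 = 0.558983 rad, θ = 97° → φ = -12.663°, λ = -98.624°.
Leg 2: from (-12.663°, -98.624°), δ = 2104.8/3958.8 = 0.531676 rad, θ = 76.9° → φ = -4.407°, λ = -68.938°.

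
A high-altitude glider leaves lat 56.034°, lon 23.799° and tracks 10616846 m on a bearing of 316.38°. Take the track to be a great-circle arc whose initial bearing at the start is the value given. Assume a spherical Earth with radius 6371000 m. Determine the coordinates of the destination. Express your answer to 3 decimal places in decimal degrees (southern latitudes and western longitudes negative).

δ = 10616846/6371000 = 1.666433 rad (95.4796°).
Converting: φ₁ = 0.977978 rad, θ = 5.521873 rad.
Destination latitude: φ₂ = arcsin( sin φ₁ cos δ + cos φ₁ sin δ cos θ ) = arcsin(0.323415) = 18.870°.
Then Δλ = atan2(-0.383671, -0.363722) = -2.329509 rad, from sin θ sin δ cos φ₁ over cos δ − sin φ₁ sin φ₂.
Hence λ₂ = 23.799° + -133.471° = -109.672°.

latitude 18.870°, longitude -109.672°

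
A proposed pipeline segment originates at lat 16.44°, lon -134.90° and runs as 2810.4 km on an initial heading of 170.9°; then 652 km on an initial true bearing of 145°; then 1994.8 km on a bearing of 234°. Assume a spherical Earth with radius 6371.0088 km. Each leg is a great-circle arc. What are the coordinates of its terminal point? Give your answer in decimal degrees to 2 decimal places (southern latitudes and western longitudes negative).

latitude -23.29°, longitude -143.27°

Apply the spherical direct solution leg by leg, carrying full precision between legs.
Leg 1: from (16.44°, -134.90°), δ = 2810.4/6371.0088 = 0.441123 rad, θ = 170.9° → φ = -8.54°, λ = -130.98°.
Leg 2: from (-8.54°, -130.98°), δ = 652/6371.0088 = 0.102339 rad, θ = 145° → φ = -13.32°, λ = -127.53°.
Leg 3: from (-13.32°, -127.53°), δ = 1994.8/6371.0088 = 0.313106 rad, θ = 234° → φ = -23.29°, λ = -143.27°.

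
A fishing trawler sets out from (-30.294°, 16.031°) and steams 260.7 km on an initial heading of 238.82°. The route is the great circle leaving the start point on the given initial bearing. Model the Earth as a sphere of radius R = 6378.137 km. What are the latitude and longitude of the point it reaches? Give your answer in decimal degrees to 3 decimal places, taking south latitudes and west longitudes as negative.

latitude -31.486°, longitude 13.681°

Angular distance δ = d/R = 260.7 / 6378.137 = 0.040874 rad.
Converting: φ₁ = -0.528730 rad, θ = 4.168195 rad.
sin φ₂ = sin φ₁ cos δ + cos φ₁ sin δ cos θ = (-0.504437)(0.999165) + (0.863448)(0.040863)(-0.517728) = -0.522283
φ₂ = asin(-0.522283) = -0.549526 rad = -31.486°.
Then Δλ = atan2(-0.030186, 0.735706) = -0.041007 rad, from sin θ sin δ cos φ₁ over cos δ − sin φ₁ sin φ₂.
Hence λ₂ = 16.031° + -2.350° = 13.681°.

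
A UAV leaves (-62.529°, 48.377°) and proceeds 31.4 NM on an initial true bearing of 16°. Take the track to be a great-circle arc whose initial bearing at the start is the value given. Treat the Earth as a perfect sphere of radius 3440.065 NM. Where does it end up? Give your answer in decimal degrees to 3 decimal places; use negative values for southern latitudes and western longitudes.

The arc subtends δ = 31.4/3440.065 = 0.009128 rad at the centre.
Converting: φ₁ = -1.091337 rad, θ = 0.279253 rad.
sin φ₂ = sin φ₁ cos δ + cos φ₁ sin δ cos θ = (-0.887244)(0.999958) + (0.461300)(0.009128)(0.961262) = -0.883160
φ₂ = asin(-0.883160) = -1.082557 rad = -62.026°.
For the longitude increment, Δλ = atan2( sin θ sin δ cos φ₁, cos δ − sin φ₁ sin φ₂ ) = atan2(0.001161, 0.216380) = 0.307°.
λ₂ = 48.377° + 0.307° = 48.684°.

latitude -62.026°, longitude 48.684°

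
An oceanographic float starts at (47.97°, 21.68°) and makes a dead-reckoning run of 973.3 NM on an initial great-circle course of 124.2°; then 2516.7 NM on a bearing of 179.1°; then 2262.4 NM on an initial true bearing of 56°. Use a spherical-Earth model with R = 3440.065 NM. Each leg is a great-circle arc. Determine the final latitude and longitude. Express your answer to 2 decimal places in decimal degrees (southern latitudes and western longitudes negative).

Apply the spherical direct solution leg by leg, carrying full precision between legs.
Leg 1: from (47.97°, 21.68°), δ = 973.3/3440.065 = 0.282931 rad, θ = 124.2° → φ = 37.46°, λ = 38.59°.
Leg 2: from (37.46°, 38.59°), δ = 2516.7/3440.065 = 0.731585 rad, θ = 179.1° → φ = -4.45°, λ = 39.19°.
Leg 3: from (-4.45°, 39.19°), δ = 2262.4/3440.065 = 0.657662 rad, θ = 56° → φ = 16.22°, λ = 71.05°.

latitude 16.22°, longitude 71.05°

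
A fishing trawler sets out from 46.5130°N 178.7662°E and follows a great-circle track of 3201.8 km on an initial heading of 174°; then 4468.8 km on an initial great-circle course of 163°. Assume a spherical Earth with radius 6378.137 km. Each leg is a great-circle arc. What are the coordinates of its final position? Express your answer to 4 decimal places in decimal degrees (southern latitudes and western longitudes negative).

latitude -20.6332°, longitude -166.5850°

Apply the spherical direct solution leg by leg, carrying full precision between legs.
Leg 1: from (46.5130°, 178.7662°), δ = 3201.8/6378.137 = 0.501996 rad, θ = 174° → φ = 17.8599°, λ = -178.2047°.
Leg 2: from (17.8599°, -178.2047°), δ = 4468.8/6378.137 = 0.700643 rad, θ = 163° → φ = -20.6332°, λ = -166.5850°.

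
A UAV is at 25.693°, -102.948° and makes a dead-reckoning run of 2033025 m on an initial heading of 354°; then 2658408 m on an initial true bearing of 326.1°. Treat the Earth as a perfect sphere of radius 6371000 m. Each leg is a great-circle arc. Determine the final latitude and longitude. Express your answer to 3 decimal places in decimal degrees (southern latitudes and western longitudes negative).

latitude 61.156°, longitude -133.493°

Apply the spherical direct solution leg by leg, carrying full precision between legs.
Leg 1: from (25.693°, -102.948°), δ = 2033025/6371000 = 0.319106 rad, θ = 354° → φ = 43.853°, λ = -105.554°.
Leg 2: from (43.853°, -105.554°), δ = 2658408/6371000 = 0.417267 rad, θ = 326.1° → φ = 61.156°, λ = -133.493°.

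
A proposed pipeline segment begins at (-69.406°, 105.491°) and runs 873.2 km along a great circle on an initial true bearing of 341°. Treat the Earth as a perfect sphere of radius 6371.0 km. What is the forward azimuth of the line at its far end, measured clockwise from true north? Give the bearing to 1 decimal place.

final bearing 345.9°

Angular distance δ = d/R = 873.2 / 6371 = 0.137059 rad.
Converting: φ₁ = -1.211363 rad, θ = 5.951573 rad.
Applying the spherical law of cosines for sides, sin φ₂ = sin φ₁ cos δ + cos φ₁ sin δ cos θ = -0.881877, so φ₂ = -61.870°.
Δλ = atan2( sin θ sin δ cos φ₁ , cos δ − sin φ₁ sin φ₂ ) = atan2(-0.015646, 0.165100) = -0.094487 rad = -5.414°.
λ₂ = 105.491° + -5.414° = 100.077°.
The forward bearing on arrival equals the back-azimuth from the destination plus 180°.
Back-azimuth from P₂ (-61.9°, 100.1°) to P₁ (-69.4°, 105.5°), with Δλ' = λ₁ − λ₂ = 5.4°: atan2( sin Δλ' cos φ₁ , cos φ₂ sin φ₁ − sin φ₂ cos φ₁ cos Δλ' ) = 165.9°.
Final bearing = (165.9° + 180°) mod 360° = 345.9°.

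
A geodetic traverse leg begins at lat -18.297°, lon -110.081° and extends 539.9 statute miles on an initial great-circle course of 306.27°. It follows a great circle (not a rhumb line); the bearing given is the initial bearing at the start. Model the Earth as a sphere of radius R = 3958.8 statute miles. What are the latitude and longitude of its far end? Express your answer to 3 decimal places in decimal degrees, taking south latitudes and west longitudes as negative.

Angular distance δ = d/R = 539.9 / 3958.8 = 0.136380 rad.
Converting: φ₁ = -0.319343 rad, θ = 5.345420 rad.
sin φ₂ = sin φ₁ cos δ + cos φ₁ sin δ cos θ = (-0.313943)(0.990715) + (0.949442)(0.135957)(0.591591) = -0.234663
φ₂ = asin(-0.234663) = -0.236872 rad = -13.572°.
For the longitude increment, Δλ = atan2( sin θ sin δ cos φ₁, cos δ − sin φ₁ sin φ₂ ) = atan2(-0.104072, 0.917044) = -6.475°.
λ₂ = λ₁ + Δλ = -116.556°.

latitude -13.572°, longitude -116.556°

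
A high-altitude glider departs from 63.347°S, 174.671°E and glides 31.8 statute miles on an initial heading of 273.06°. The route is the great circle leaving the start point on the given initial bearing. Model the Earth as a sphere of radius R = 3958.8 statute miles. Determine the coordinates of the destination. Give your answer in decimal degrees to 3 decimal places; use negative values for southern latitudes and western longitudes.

The arc subtends δ = 31.8/3958.8 = 0.008033 rad at the centre.
Converting: φ₁ = -1.105614 rad, θ = 4.765796 rad.
sin φ₂ = sin φ₁ cos δ + cos φ₁ sin δ cos θ = (-0.893740)(0.999968) + (0.448586)(0.008033)(0.053382) = -0.893518
φ₂ = asin(-0.893518) = -1.105121 rad = -63.319°.
For the longitude increment, Δλ = atan2( sin θ sin δ cos φ₁, cos δ − sin φ₁ sin φ₂ ) = atan2(-0.003598, 0.201395) = -1.024°.
λ₂ = 174.671° + -1.024° = 173.647°.

latitude -63.319°, longitude 173.647°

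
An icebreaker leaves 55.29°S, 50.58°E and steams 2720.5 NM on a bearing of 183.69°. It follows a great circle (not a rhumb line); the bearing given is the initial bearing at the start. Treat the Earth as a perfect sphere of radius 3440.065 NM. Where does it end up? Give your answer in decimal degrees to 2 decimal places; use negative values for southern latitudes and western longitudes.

latitude -79.14°, longitude -115.36°

The arc subtends δ = 2720.5/3440.065 = 0.790828 rad at the centre.
With φ₁ = -55.29° = -0.964993 rad and θ = 183.69° = 3.205995 rad:
sin φ₂ = sin φ₁ cos δ + cos φ₁ sin δ cos θ = (-0.822045)(0.703257) + (0.569423)(0.710936)(-0.997927) = -0.982093
φ₂ = asin(-0.982093) = -1.381264 rad = -79.14°.
For the longitude increment, Δλ = atan2( sin θ sin δ cos φ₁, cos δ − sin φ₁ sin φ₂ ) = atan2(-0.026054, -0.104067) = -165.94°.
λ₂ = λ₁ + Δλ = -115.36°.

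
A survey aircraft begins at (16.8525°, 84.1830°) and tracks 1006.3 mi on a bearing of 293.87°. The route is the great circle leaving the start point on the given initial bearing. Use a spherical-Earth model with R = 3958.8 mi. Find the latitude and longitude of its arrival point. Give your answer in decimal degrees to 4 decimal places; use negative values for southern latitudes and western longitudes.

Angular distance δ = d/R = 1006.3 / 3958.8 = 0.254193 rad.
Start latitude φ₁ = 0.294132 rad; initial bearing θ = 5.128999 rad.
Destination latitude: φ₂ = arcsin( sin φ₁ cos δ + cos φ₁ sin δ cos θ ) = arcsin(0.377981) = 22.2087°.
For the longitude increment, Δλ = atan2( sin θ sin δ cos φ₁, cos δ − sin φ₁ sin φ₂ ) = atan2(-0.220080, 0.858286) = -14.3818°.
λ₂ = λ₁ + Δλ = 69.8012°.

latitude 22.2087°, longitude 69.8012°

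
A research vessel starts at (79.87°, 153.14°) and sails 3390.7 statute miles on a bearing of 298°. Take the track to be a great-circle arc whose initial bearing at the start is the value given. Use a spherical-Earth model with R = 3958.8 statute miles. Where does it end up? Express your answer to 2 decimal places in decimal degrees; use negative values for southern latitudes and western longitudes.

latitude 45.01°, longitude 43.81°

The arc subtends δ = 3390.7/3958.8 = 0.856497 rad at the centre.
Start latitude φ₁ = 1.393994 rad; initial bearing θ = 5.201081 rad.
Destination latitude: φ₂ = arcsin( sin φ₁ cos δ + cos φ₁ sin δ cos θ ) = arcsin(0.707263) = 45.01°.
Then Δλ = atan2(-0.117333, -0.041150) = -1.908103 rad, from sin θ sin δ cos φ₁ over cos δ − sin φ₁ sin φ₂.
Hence λ₂ = 153.14° + -109.33° = 43.81°.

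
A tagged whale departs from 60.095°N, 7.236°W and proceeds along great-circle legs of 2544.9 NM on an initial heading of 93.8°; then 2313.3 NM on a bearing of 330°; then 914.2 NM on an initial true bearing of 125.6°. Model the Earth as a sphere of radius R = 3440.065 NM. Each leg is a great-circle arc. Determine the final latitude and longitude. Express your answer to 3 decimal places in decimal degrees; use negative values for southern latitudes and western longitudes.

Apply the spherical direct solution leg by leg, carrying full precision between legs.
Leg 1: from (60.095°, -7.236°), δ = 2544.9/3440.065 = 0.739783 rad, θ = 93.8° → φ = 38.170°, λ = 51.589°.
Leg 2: from (38.170°, 51.589°), δ = 2313.3/3440.065 = 0.672458 rad, θ = 330° → φ = 65.171°, λ = 3.711°.
Leg 3: from (65.171°, 3.711°), δ = 914.2/3440.065 = 0.265751 rad, θ = 125.6° → φ = 54.243°, λ = 25.146°.

latitude 54.243°, longitude 25.146°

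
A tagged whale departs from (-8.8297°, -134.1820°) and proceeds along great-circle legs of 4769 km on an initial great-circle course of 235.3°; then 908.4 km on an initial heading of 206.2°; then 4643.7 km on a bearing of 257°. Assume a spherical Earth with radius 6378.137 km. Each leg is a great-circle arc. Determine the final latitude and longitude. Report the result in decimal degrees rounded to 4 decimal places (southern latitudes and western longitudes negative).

Apply the spherical direct solution leg by leg, carrying full precision between legs.
Leg 1: from (-8.8297°, -134.1820°), δ = 4769/6378.137 = 0.747710 rad, θ = 235.3° → φ = -29.6732°, λ = -174.2278°.
Leg 2: from (-29.6732°, -174.2278°), δ = 908.4/6378.137 = 0.142424 rad, θ = 206.2° → φ = -36.9199°, λ = -178.7237°.
Leg 3: from (-36.9199°, -178.7237°), δ = 4643.7/6378.137 = 0.728065 rad, θ = 257° → φ = -34.6159°, λ = 129.2926°.

latitude -34.6159°, longitude 129.2926°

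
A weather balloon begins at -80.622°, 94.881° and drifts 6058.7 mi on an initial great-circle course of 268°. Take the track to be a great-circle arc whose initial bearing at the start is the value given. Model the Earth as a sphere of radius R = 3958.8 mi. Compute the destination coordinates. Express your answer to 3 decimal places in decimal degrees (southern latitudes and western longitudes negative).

latitude -2.607°, longitude 3.285°

Angular distance δ = d/R = 6058.7 / 3958.8 = 1.530439 rad.
With φ₁ = -80.622° = -1.407119 rad and θ = 268° = 4.677482 rad:
Applying the spherical law of cosines for sides, sin φ₂ = sin φ₁ cos δ + cos φ₁ sin δ cos θ = -0.045490, so φ₂ = -2.607°.
For the longitude increment, Δλ = atan2( sin θ sin δ cos φ₁, cos δ − sin φ₁ sin φ₂ ) = atan2(-0.162715, -0.004535) = -91.596°.
λ₂ = 94.881° + -91.596° = 3.285°.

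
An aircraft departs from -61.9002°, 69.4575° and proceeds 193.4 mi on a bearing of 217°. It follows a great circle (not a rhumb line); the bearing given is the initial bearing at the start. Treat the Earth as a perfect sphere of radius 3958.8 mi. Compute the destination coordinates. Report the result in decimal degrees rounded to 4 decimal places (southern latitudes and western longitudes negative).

latitude -64.0853°, longitude 65.6017°

Central angle δ = d/R = 0.048853 rad.
Converting: φ₁ = -1.080362 rad, θ = 3.787364 rad.
sin φ₂ = sin φ₁ cos δ + cos φ₁ sin δ cos θ = (-0.882129)(0.998807) + (0.471009)(0.048834)(-0.798636) = -0.899446
φ₂ = asin(-0.899446) = -1.118499 rad = -64.0853°.
Δλ = atan2( sin θ sin δ cos φ₁ , cos δ − sin φ₁ sin φ₂ ) = atan2(-0.013842, 0.205380) = -0.067297 rad = -3.8558°.
λ₂ = λ₁ + Δλ = 65.6017°.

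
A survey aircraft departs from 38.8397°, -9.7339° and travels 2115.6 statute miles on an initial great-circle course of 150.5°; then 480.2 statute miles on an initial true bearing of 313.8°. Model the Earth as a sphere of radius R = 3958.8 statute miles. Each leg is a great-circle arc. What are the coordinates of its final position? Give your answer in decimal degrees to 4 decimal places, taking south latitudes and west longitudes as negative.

latitude 15.9704°, longitude -0.1317°

Apply the spherical direct solution leg by leg, carrying full precision between legs.
Leg 1: from (38.8397°, -9.7339°), δ = 2115.6/3958.8 = 0.534404 rad, θ = 150.5° → φ = 11.2107°, λ = 5.0802°.
Leg 2: from (11.2107°, 5.0802°), δ = 480.2/3958.8 = 0.121299 rad, θ = 313.8° → φ = 15.9704°, λ = -0.1317°.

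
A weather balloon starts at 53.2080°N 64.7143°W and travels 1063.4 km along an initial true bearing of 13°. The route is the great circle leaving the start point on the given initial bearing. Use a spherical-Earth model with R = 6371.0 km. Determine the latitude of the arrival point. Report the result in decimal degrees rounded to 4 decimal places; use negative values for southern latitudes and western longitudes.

latitude 62.4537°

Angular distance δ = d/R = 1063.4 / 6371 = 0.166913 rad.
Start latitude φ₁ = 0.928655 rad; initial bearing θ = 0.226893 rad.
Applying the spherical law of cosines for sides, sin φ₂ = sin φ₁ cos δ + cos φ₁ sin δ cos θ = 0.886638, so φ₂ = 62.4537°.
Δλ = atan2( sin θ sin δ cos φ₁ , cos δ − sin φ₁ sin φ₂ ) = atan2(0.022383, 0.276070) = 0.080901 rad = 4.6353°.
λ₂ = λ₁ + Δλ = -60.0790°.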